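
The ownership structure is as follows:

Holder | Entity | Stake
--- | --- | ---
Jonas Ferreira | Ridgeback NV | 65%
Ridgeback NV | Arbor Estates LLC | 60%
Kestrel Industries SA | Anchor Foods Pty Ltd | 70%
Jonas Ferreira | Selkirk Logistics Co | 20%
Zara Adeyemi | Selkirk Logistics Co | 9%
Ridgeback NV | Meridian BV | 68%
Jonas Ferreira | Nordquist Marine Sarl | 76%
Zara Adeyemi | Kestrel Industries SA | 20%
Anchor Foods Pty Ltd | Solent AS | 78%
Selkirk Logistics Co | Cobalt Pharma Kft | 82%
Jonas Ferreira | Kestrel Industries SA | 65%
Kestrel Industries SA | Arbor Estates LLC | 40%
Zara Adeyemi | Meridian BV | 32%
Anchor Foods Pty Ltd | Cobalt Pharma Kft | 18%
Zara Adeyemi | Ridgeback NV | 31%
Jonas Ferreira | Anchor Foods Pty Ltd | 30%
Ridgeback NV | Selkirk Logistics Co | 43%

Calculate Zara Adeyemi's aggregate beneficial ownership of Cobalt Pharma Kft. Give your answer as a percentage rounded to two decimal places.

Zara reaches Cobalt along 3 paths.
Via Kestrel → Anchor: 20% × 70% × 18% = 2.52%.
Via Selkirk: 9% × 82% = 7.38%.
Via Ridgeback → Selkirk: 31% × 43% × 82% = 10.9306%.
Total: 2.52% + 7.38% + 10.9306% = 20.8306%.
Rounded: 20.83%.

20.83%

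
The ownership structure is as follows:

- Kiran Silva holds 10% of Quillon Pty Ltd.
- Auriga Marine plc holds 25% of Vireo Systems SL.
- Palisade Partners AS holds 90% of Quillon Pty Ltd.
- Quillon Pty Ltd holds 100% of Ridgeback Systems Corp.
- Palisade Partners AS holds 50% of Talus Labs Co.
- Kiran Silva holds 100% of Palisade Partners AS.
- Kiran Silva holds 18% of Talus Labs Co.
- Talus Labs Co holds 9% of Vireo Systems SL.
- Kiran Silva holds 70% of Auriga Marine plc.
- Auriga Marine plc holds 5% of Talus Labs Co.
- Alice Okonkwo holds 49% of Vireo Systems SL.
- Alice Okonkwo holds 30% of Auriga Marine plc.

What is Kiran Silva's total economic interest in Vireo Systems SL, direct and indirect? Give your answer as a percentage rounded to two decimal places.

23.94%

Kiran reaches Vireo along 4 paths.
Via Auriga → Talus: 70% × 5% × 9% = 0.315%.
Via Talus: 18% × 9% = 1.62%.
Via Palisade → Talus: 100% × 50% × 9% = 4.5%.
Via Auriga: 70% × 25% = 17.5%.
Total: 0.315% + 1.62% + 4.5% + 17.5% = 23.935%.
Rounded: 23.94%.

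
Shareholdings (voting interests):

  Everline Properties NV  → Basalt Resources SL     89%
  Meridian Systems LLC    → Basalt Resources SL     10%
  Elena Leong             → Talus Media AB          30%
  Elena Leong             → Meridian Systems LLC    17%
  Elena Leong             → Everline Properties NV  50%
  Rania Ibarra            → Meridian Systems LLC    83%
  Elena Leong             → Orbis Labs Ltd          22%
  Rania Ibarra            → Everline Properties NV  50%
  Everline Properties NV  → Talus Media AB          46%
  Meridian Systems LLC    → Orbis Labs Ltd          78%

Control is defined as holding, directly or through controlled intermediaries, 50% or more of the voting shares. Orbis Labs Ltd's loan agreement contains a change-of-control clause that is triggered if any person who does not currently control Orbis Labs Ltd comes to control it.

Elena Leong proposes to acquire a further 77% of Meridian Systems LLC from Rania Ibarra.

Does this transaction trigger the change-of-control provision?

Yes

The purchase adds only to Elena's holdings (Rania's stake shrinks), so Elena is the only person who could newly come to control Orbis.
Elena holds 50% of Everline, so Elena controls Everline.
Elena and Everline together hold 30% + 46% = 76% of Talus, so Elena controls Talus.
Everline holds 89% of Basalt, so Elena controls Basalt.
In Orbis, Elena's side holds only 22%, not ≥ 50%.
So before the transaction, Elena does not control Orbis.
After the purchase, Elena's direct stake in Meridian rises to 17% + 77% = 94%, and Rania's stake falls to 6%.
Elena holds 94% of Meridian, so Elena controls Meridian.
Elena and Meridian together hold 22% + 78% = 100% of Orbis, so Elena controls Orbis.
Elena did not control Orbis before and does after, so the clause is triggered.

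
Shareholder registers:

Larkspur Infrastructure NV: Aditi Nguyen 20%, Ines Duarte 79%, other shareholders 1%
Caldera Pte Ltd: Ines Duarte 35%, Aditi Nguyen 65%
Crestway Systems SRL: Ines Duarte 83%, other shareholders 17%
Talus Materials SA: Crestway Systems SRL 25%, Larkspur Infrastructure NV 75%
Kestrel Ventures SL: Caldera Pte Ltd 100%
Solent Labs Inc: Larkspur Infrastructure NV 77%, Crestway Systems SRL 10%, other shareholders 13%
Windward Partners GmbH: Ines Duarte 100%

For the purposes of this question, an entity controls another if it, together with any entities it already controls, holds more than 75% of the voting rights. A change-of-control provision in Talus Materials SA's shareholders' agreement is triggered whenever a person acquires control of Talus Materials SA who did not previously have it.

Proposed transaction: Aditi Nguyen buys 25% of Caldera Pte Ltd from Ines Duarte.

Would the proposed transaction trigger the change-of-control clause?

No

The purchase adds only to Aditi's holdings (Ines's stake shrinks), so Aditi is the only person who could newly come to control Talus.
Aditi's largest direct stake is 65% in Caldera, which does not meet the threshold, so Aditi controls no company.
Neither Aditi nor any entity Aditi controls holds any voting interest in Talus.
So before the transaction, Aditi does not control Talus.
After the purchase, Aditi's direct stake in Caldera rises to 65% + 25% = 90%, and Ines's stake falls to 10%.
Aditi holds 90% of Caldera, so Aditi controls Caldera.
Caldera holds 100% of Kestrel, so Aditi controls Kestrel.
After the transaction, neither Aditi nor any entity Aditi controls holds a voting interest in Talus, so Aditi still does not control it.
No new person acquires control, so the clause is not triggered.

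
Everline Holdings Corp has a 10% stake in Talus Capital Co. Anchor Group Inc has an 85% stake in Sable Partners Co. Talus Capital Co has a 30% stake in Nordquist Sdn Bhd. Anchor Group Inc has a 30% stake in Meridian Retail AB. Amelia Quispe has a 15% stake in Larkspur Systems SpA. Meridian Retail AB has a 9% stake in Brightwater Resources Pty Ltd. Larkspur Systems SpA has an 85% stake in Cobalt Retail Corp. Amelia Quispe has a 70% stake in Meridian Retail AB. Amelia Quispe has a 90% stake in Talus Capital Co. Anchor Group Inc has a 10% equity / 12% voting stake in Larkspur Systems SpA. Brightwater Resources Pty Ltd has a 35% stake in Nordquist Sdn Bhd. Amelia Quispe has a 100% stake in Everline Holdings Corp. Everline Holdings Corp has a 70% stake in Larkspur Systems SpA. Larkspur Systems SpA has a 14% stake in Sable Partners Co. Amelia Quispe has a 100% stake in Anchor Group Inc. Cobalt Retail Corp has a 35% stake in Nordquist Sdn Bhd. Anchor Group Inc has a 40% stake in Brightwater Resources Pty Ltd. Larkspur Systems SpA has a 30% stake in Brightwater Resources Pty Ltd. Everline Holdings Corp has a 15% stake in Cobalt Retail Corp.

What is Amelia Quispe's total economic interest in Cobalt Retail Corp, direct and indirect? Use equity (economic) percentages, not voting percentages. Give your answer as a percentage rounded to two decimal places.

95.75%

Amelia reaches Cobalt along 4 paths.
Via Larkspur: 15% × 85% = 12.75%.
Via Everline → Larkspur: 100% × 70% × 85% = 59.5%.
Via Anchor → Larkspur: 100% × 10% × 85% = 8.5%.
Via Everline: 100% × 15% = 15%.
Total: 12.75% + 59.5% + 8.5% + 15% = 95.75%.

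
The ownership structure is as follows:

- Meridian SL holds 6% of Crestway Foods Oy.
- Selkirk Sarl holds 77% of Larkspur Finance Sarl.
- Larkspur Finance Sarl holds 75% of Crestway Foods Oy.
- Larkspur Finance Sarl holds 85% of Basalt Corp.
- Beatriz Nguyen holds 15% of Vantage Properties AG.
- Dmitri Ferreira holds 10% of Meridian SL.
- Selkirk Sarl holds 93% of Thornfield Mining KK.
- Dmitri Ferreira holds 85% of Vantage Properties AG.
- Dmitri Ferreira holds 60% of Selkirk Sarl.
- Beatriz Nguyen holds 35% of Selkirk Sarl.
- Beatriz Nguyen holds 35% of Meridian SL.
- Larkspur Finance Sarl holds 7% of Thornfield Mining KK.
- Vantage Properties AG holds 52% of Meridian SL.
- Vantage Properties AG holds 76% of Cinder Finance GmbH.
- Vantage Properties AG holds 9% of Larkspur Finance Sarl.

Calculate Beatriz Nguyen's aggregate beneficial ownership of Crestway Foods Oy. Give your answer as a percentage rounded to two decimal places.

23.79%

Beatriz reaches Crestway along 4 paths.
Via Meridian: 35% × 6% = 2.1%.
Via Vantage → Meridian: 15% × 52% × 6% = 0.468%.
Via Selkirk → Larkspur: 35% × 77% × 75% = 20.2125%.
Via Vantage → Larkspur: 15% × 9% × 75% = 1.0125%.
Total: 2.1% + 0.468% + 20.2125% + 1.0125% = 23.793%.
Rounded: 23.79%.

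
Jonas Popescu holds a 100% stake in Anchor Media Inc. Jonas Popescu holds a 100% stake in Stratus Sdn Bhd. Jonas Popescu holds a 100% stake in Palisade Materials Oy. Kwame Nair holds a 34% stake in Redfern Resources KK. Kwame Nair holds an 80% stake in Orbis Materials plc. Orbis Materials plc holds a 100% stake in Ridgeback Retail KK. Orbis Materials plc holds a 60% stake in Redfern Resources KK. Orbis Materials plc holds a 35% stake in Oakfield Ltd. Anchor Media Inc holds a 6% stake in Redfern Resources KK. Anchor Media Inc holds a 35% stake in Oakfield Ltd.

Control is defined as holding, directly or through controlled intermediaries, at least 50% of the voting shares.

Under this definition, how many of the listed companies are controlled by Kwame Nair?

Kwame holds 80% of Orbis, so Kwame controls Orbis.
Orbis holds 100% of Ridgeback, so Kwame controls Ridgeback.
Orbis and Kwame together hold 60% + 34% = 94% of Redfern, so Kwame controls Redfern.
No other company's threshold is met.
Kwame controls 3 companies.

3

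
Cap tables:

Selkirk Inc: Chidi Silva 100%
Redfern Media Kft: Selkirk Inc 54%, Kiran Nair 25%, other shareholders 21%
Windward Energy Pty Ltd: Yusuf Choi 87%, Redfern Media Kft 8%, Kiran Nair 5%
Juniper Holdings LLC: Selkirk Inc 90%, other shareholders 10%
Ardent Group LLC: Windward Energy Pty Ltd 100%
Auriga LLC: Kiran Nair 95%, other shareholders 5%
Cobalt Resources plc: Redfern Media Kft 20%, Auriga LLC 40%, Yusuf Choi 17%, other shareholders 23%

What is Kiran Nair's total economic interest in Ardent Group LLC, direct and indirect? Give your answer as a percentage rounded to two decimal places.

7.00%

Kiran reaches Ardent along 2 paths.
Via Redfern → Windward: 25% × 8% × 100% = 2%.
Via Windward: 5% × 100% = 5%.
Total: 2% + 5% = 7%.
Rounded: 7.00%.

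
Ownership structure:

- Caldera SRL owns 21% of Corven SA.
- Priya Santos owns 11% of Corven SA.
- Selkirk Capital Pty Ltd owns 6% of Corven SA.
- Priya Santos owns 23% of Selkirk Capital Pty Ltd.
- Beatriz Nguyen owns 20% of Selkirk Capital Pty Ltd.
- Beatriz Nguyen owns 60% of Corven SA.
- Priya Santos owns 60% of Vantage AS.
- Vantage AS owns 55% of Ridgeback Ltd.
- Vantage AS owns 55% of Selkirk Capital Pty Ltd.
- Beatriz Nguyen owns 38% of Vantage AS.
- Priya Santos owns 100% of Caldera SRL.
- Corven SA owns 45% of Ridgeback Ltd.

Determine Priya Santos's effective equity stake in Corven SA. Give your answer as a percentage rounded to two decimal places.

Priya reaches Corven along 4 paths.
Via Vantage → Selkirk: 60% × 55% × 6% = 1.98%.
Via Selkirk: 23% × 6% = 1.38%.
Via Caldera: 100% × 21% = 21%.
Direct stake: 11% = 11%.
Total: 1.98% + 1.38% + 21% + 11% = 35.36%.

35.36%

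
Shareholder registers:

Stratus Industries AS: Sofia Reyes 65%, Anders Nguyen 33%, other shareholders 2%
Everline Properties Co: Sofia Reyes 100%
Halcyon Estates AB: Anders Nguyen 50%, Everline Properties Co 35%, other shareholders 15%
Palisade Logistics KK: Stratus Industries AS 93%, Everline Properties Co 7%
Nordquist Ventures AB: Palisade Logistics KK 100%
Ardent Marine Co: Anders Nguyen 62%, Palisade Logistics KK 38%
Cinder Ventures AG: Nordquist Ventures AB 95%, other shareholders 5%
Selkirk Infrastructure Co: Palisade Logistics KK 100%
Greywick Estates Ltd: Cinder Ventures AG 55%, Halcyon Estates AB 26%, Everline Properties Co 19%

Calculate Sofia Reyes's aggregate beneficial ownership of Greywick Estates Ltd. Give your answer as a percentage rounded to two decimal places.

Sofia reaches Greywick along 4 paths.
Via Stratus → Palisade → Nordquist → Cinder: 65% × 93% × 100% × 95% × 55% = 31.585125%.
Via Everline → Palisade → Nordquist → Cinder: 100% × 7% × 100% × 95% × 55% = 3.6575%.
Via Everline → Halcyon: 100% × 35% × 26% = 9.1%.
Via Everline: 100% × 19% = 19%.
Total: 31.585125% + 3.6575% + 9.1% + 19% = 63.342625%.
Rounded: 63.34%.

63.34%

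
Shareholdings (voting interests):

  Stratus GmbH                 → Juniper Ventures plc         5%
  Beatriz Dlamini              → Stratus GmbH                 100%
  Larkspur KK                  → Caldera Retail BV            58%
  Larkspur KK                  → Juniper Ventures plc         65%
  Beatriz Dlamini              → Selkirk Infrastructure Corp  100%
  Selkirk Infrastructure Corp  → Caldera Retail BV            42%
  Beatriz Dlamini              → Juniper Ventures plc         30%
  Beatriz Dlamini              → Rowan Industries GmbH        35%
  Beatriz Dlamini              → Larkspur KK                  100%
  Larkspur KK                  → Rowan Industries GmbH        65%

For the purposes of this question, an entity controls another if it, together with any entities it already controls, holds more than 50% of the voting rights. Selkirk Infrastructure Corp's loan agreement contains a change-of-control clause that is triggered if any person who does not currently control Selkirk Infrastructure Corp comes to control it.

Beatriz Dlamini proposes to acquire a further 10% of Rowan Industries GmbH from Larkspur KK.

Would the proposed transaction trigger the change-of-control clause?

The purchase adds only to Beatriz's holdings (Larkspur's stake shrinks), so Beatriz is the only person who could newly come to control Selkirk.
Beatriz holds 100% of Selkirk, so Beatriz controls Selkirk.
So Beatriz already controls Selkirk before the transaction.
After the purchase, Beatriz's direct stake in Rowan rises to 35% + 10% = 45%, and Larkspur's stake falls to 55%.
Beatriz controlled Selkirk already, so this is not a new person acquiring control; every other person's position is unchanged or reduced.
No new person acquires control, so the clause is not triggered.

No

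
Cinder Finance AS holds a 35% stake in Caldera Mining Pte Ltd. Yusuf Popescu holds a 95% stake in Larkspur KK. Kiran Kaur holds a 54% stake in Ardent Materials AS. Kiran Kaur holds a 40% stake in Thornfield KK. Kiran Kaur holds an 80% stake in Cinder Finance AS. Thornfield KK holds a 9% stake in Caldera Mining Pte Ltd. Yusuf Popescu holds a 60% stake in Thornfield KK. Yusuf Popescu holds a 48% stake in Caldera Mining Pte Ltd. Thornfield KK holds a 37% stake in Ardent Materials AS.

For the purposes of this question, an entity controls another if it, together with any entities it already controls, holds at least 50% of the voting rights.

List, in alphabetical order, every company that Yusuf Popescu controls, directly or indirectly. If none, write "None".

Caldera Mining Pte Ltd, Larkspur KK, Thornfield KK

Yusuf holds 60% of Thornfield, so Yusuf controls Thornfield.
Yusuf holds 95% of Larkspur, so Yusuf controls Larkspur.
Yusuf and Thornfield together hold 48% + 9% = 57% of Caldera, so Yusuf controls Caldera.
No other company's threshold is met.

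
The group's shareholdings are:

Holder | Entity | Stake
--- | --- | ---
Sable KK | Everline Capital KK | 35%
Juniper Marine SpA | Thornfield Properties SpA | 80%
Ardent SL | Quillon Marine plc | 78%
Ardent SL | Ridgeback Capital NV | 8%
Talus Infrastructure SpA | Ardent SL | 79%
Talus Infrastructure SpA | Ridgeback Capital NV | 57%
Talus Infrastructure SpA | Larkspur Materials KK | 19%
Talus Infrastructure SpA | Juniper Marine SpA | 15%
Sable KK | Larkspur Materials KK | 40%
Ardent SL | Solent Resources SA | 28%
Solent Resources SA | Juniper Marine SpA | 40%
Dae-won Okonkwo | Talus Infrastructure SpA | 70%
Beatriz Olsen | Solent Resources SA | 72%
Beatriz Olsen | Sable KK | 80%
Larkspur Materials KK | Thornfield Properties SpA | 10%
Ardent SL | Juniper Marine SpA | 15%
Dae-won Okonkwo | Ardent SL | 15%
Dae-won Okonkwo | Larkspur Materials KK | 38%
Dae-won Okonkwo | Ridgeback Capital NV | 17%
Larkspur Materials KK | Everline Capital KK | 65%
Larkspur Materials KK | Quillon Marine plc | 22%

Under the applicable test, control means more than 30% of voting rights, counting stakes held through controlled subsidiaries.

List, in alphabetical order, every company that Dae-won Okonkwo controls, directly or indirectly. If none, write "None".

Dae-won holds 70% of Talus, so Dae-won controls Talus.
Dae-won and Talus together hold 15% + 79% = 94% of Ardent, so Dae-won controls Ardent.
Dae-won and Talus together hold 38% + 19% = 57% of Larkspur, so Dae-won controls Larkspur.
Dae-won and Talus and Ardent together hold 17% + 57% + 8% = 82% of Ridgeback, so Dae-won controls Ridgeback.
Larkspur holds 65% of Everline, so Dae-won controls Everline.
Ardent and Larkspur together hold 78% + 22% = 100% of Quillon, so Dae-won controls Quillon.
No other company's threshold is met.

Ardent SL, Everline Capital KK, Larkspur Materials KK, Quillon Marine plc, Ridgeback Capital NV, Talus Infrastructure SpA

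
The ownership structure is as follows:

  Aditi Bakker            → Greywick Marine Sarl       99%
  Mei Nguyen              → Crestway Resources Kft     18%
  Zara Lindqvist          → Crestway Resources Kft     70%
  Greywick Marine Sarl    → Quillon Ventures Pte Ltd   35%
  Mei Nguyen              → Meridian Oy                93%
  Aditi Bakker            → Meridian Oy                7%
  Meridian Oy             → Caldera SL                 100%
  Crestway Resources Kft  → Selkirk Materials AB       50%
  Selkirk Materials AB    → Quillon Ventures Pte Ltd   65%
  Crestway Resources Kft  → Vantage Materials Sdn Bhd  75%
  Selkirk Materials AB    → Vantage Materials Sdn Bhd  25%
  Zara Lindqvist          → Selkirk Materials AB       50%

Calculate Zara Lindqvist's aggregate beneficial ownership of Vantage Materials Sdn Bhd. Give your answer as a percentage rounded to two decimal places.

73.75%

Zara reaches Vantage along 3 paths.
Via Crestway: 70% × 75% = 52.5%.
Via Crestway → Selkirk: 70% × 50% × 25% = 8.75%.
Via Selkirk: 50% × 25% = 12.5%.
Total: 52.5% + 8.75% + 12.5% = 73.75%.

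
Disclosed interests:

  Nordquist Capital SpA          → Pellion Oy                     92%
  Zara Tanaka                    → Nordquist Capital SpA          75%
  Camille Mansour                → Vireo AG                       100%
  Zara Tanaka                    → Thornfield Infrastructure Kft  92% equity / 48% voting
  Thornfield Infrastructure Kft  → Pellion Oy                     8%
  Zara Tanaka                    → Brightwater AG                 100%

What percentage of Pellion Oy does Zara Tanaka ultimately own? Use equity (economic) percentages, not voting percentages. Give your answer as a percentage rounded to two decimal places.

Zara reaches Pellion along 2 paths.
Via Nordquist: 75% × 92% = 69%.
Via Thornfield: 92% × 8% = 7.36%.
Total: 69% + 7.36% = 76.36%.

76.36%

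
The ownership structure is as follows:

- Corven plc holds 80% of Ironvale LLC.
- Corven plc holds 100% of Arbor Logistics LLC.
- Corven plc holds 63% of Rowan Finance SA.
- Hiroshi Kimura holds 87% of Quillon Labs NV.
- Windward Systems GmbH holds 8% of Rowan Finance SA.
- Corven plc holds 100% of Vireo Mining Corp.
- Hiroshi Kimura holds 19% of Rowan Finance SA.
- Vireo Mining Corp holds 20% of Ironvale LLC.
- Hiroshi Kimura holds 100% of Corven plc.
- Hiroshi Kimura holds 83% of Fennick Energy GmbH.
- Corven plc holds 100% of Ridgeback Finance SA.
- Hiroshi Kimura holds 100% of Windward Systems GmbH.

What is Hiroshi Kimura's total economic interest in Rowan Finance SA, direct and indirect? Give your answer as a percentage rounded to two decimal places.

Hiroshi reaches Rowan along 3 paths.
Direct stake: 19% = 19%.
Via Corven: 100% × 63% = 63%.
Via Windward: 100% × 8% = 8%.
Total: 19% + 63% + 8% = 90%.
Rounded: 90.00%.

90.00%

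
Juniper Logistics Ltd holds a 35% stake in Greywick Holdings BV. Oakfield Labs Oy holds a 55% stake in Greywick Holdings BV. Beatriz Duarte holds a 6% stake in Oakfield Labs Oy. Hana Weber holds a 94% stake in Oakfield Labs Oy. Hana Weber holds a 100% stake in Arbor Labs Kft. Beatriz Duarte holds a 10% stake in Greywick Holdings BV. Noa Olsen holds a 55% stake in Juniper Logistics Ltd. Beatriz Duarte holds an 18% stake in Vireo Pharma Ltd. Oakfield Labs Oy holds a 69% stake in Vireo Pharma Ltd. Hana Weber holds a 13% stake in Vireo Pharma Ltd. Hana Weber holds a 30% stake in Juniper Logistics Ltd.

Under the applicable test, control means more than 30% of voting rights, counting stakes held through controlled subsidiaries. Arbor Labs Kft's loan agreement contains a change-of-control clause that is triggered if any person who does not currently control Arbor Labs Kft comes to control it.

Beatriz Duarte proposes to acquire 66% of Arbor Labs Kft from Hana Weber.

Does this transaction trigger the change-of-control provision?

Yes

The purchase adds only to Beatriz's holdings (Hana's stake shrinks), so Beatriz is the only person who could newly come to control Arbor.
Beatriz's largest direct stake is 18% in Vireo, which does not meet the threshold, so Beatriz controls no company.
Neither Beatriz nor any entity Beatriz controls holds any voting interest in Arbor.
So before the transaction, Beatriz does not control Arbor.
After the purchase, Beatriz holds 66% of Arbor directly, and Hana's stake falls to 34%.
Beatriz holds 66% of Arbor, so Beatriz controls Arbor.
Beatriz did not control Arbor before and does after, so the clause is triggered.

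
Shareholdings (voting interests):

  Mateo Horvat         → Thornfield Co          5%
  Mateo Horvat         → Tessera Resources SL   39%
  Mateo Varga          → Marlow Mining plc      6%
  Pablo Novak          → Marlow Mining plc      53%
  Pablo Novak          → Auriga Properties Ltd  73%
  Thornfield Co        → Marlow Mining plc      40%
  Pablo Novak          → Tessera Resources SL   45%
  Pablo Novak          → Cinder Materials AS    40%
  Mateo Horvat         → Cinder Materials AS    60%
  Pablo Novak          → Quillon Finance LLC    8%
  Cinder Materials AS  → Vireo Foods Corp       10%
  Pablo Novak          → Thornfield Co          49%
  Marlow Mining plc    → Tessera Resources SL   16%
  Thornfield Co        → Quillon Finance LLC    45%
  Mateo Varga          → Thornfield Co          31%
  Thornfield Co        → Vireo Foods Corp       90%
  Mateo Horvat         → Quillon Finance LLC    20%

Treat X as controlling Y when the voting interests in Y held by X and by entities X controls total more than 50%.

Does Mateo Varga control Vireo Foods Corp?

No

Mateo Varga's largest direct stake is 31% in Thornfield, which does not meet the threshold, so Mateo Varga controls no company.
Neither Mateo Varga nor any entity Mateo Varga controls holds any voting interest in Vireo.
So Mateo Varga does not control Vireo.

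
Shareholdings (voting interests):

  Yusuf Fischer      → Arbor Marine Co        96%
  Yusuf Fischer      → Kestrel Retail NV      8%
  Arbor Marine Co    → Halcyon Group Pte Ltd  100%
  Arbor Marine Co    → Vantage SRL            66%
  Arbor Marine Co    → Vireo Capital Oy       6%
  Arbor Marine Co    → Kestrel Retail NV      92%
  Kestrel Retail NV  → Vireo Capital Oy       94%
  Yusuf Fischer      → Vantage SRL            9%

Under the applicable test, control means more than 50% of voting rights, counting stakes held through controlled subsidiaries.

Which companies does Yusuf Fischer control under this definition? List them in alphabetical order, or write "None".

Arbor Marine Co, Halcyon Group Pte Ltd, Kestrel Retail NV, Vantage SRL, Vireo Capital Oy

Yusuf holds 96% of Arbor, so Yusuf controls Arbor.
Yusuf and Arbor together hold 9% + 66% = 75% of Vantage, so Yusuf controls Vantage.
Yusuf and Arbor together hold 8% + 92% = 100% of Kestrel, so Yusuf controls Kestrel.
Arbor holds 100% of Halcyon, so Yusuf controls Halcyon.
Kestrel and Arbor together hold 94% + 6% = 100% of Vireo, so Yusuf controls Vireo.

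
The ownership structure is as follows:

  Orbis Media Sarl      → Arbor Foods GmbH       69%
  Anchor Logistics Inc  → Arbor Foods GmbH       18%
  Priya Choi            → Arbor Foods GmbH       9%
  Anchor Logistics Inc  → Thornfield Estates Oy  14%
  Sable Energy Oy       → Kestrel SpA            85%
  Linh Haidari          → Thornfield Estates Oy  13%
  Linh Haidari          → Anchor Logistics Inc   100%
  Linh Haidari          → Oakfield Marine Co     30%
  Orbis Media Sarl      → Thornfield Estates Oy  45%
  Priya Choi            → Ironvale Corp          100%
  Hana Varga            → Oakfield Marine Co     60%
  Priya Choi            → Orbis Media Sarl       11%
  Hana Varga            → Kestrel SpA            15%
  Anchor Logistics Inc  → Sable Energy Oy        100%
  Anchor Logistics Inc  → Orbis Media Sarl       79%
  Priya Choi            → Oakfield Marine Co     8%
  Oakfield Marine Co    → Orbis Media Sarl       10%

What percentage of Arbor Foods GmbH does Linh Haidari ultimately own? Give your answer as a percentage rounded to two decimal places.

Linh reaches Arbor along 3 paths.
Via Anchor: 100% × 18% = 18%.
Via Anchor → Orbis: 100% × 79% × 69% = 54.51%.
Via Oakfield → Orbis: 30% × 10% × 69% = 2.07%.
Total: 18% + 54.51% + 2.07% = 74.58%.

74.58%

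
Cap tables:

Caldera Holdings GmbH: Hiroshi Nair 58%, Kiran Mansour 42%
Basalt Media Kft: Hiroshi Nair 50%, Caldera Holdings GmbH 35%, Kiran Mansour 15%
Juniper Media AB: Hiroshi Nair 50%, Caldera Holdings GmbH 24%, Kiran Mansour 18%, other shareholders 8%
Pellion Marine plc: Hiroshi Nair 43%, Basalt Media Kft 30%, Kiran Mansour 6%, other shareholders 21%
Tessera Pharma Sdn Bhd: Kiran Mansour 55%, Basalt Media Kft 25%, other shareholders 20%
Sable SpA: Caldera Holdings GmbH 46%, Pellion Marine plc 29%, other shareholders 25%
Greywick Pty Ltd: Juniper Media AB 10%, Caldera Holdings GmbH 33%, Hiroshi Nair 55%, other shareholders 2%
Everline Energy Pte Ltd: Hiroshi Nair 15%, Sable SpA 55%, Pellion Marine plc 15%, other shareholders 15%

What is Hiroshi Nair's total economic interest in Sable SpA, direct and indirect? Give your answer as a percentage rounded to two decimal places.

45.27%

Hiroshi reaches Sable along 4 paths.
Via Caldera: 58% × 46% = 26.68%.
Via Pellion: 43% × 29% = 12.47%.
Via Basalt → Pellion: 50% × 30% × 29% = 4.35%.
Via Caldera → Basalt → Pellion: 58% × 35% × 30% × 29% = 1.7661%.
Total: 26.68% + 12.47% + 4.35% + 1.7661% = 45.2661%.
Rounded: 45.27%.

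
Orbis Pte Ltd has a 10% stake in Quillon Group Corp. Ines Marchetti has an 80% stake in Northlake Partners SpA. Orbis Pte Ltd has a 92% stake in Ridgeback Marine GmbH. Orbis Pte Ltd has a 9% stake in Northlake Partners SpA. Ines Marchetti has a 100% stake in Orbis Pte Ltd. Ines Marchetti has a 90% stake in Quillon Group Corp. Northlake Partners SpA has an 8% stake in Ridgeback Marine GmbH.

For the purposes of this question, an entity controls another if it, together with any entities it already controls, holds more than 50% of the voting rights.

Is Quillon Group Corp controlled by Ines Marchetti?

Yes

Ines holds 100% of Orbis, so Ines controls Orbis.
Orbis and Ines together hold 10% + 90% = 100% of Quillon, so Ines controls Quillon.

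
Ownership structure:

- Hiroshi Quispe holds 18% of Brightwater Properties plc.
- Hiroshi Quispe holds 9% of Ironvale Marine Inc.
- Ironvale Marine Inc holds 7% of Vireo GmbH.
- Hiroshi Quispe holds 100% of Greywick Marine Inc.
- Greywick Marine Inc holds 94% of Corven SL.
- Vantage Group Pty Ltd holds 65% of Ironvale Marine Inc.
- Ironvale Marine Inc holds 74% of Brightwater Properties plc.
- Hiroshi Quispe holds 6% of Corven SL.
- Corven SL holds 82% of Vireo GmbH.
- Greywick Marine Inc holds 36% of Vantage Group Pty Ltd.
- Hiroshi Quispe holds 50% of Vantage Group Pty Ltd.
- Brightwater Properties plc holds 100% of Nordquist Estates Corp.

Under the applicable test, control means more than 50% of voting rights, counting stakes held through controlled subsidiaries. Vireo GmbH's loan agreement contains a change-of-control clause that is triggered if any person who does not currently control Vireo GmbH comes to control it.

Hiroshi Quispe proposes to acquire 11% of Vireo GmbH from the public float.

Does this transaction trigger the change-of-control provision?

The purchase changes only Hiroshi's holdings, so Hiroshi is the only person who could newly come to control Vireo.
Hiroshi holds 100% of Greywick, so Hiroshi controls Greywick.
Greywick and Hiroshi together hold 94% + 6% = 100% of Corven, so Hiroshi controls Corven.
Hiroshi and Greywick together hold 50% + 36% = 86% of Vantage, so Hiroshi controls Vantage.
Hiroshi and Vantage together hold 9% + 65% = 74% of Ironvale, so Hiroshi controls Ironvale.
Ironvale and Corven together hold 7% + 82% = 89% of Vireo, so Hiroshi controls Vireo.
So Hiroshi already controls Vireo before the transaction.
After the purchase, Hiroshi holds 11% of Vireo directly.
Hiroshi controlled Vireo already, so this is not a new person acquiring control; every other person's position is unchanged or reduced.
No new person acquires control, so the clause is not triggered.

No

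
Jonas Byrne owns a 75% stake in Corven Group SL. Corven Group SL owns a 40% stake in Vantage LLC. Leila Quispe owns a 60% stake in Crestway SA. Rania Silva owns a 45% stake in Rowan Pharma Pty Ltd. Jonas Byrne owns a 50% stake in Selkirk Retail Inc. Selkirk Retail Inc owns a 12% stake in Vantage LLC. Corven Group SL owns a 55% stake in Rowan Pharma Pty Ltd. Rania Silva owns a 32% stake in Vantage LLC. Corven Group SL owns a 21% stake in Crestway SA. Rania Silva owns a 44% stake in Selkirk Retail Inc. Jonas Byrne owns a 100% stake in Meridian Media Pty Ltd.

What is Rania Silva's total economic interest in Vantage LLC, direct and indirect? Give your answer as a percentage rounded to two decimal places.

37.28%

Rania reaches Vantage along 2 paths.
Via Selkirk: 44% × 12% = 5.28%.
Direct stake: 32% = 32%.
Total: 5.28% + 32% = 37.28%.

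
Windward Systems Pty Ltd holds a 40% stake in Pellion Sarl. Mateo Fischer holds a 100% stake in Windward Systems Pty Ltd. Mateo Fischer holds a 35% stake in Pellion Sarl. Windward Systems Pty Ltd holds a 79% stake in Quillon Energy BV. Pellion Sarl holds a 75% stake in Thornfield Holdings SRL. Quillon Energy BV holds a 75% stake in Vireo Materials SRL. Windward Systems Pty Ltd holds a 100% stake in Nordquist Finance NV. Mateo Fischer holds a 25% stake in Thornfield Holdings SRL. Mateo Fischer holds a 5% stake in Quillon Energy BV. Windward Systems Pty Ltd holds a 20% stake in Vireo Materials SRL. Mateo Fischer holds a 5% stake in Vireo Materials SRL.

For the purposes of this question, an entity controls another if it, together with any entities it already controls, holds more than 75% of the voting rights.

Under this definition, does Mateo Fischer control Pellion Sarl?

No

Mateo holds 100% of Windward, so Mateo controls Windward.
Mateo and Windward together hold 5% + 79% = 84% of Quillon, so Mateo controls Quillon.
Mateo and Quillon and Windward together hold 5% + 75% + 20% = 100% of Vireo, so Mateo controls Vireo.
Windward holds 100% of Nordquist, so Mateo controls Nordquist.
In Pellion, Mateo's side holds only 35% + 40% = 75%, not > 75%.
So Mateo does not control Pellion.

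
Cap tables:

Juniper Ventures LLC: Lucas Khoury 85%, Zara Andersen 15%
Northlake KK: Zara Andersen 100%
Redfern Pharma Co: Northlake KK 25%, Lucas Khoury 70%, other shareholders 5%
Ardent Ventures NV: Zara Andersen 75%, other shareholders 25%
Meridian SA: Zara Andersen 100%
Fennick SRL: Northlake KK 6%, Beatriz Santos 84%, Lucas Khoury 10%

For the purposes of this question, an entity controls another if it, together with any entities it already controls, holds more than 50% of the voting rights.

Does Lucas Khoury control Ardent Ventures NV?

Lucas holds 85% of Juniper, so Lucas controls Juniper.
Lucas holds 70% of Redfern, so Lucas controls Redfern.
Neither Lucas nor any entity Lucas controls holds any voting interest in Ardent.
So Lucas does not control Ardent.

No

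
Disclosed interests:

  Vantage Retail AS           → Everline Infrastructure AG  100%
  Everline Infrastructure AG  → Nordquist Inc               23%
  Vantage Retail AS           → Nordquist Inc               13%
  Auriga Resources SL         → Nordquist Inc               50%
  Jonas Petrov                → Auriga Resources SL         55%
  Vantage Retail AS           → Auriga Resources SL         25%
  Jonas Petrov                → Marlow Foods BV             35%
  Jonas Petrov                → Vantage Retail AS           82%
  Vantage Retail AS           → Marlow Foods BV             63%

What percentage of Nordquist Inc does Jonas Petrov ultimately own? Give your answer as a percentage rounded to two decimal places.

Jonas reaches Nordquist along 4 paths.
Via Vantage → Everline: 82% × 100% × 23% = 18.86%.
Via Auriga: 55% × 50% = 27.5%.
Via Vantage → Auriga: 82% × 25% × 50% = 10.25%.
Via Vantage: 82% × 13% = 10.66%.
Total: 18.86% + 27.5% + 10.25% + 10.66% = 67.27%.

67.27%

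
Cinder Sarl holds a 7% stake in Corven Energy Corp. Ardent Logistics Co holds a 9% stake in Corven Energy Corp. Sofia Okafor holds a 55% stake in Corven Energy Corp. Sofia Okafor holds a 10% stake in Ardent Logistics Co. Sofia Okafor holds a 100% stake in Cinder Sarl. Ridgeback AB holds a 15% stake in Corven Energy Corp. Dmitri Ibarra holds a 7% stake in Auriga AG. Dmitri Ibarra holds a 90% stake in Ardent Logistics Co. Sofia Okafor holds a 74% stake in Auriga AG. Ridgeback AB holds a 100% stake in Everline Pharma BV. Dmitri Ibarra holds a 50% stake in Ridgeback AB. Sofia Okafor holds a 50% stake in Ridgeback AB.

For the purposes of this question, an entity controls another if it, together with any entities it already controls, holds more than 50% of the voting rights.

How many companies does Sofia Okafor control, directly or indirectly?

3

Sofia holds 74% of Auriga, so Sofia controls Auriga.
Sofia holds 100% of Cinder, so Sofia controls Cinder.
Sofia and Cinder together hold 55% + 7% = 62% of Corven, so Sofia controls Corven.
No other company's threshold is met.
Sofia controls 3 companies.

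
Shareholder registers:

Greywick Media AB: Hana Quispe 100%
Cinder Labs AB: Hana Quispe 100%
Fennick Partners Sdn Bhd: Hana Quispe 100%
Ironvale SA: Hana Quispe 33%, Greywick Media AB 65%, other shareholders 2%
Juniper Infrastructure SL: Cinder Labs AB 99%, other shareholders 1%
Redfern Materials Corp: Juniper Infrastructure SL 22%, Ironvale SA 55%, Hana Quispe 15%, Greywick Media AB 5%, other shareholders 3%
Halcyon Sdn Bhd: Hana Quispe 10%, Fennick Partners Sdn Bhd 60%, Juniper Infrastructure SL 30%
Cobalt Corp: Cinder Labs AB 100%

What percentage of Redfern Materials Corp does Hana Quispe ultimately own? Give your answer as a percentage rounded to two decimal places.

95.68%

Hana reaches Redfern along 5 paths.
Via Cinder → Juniper: 100% × 99% × 22% = 21.78%.
Via Ironvale: 33% × 55% = 18.15%.
Via Greywick → Ironvale: 100% × 65% × 55% = 35.75%.
Direct stake: 15% = 15%.
Via Greywick: 100% × 5% = 5%.
Total: 21.78% + 18.15% + 35.75% + 15% + 5% = 95.68%.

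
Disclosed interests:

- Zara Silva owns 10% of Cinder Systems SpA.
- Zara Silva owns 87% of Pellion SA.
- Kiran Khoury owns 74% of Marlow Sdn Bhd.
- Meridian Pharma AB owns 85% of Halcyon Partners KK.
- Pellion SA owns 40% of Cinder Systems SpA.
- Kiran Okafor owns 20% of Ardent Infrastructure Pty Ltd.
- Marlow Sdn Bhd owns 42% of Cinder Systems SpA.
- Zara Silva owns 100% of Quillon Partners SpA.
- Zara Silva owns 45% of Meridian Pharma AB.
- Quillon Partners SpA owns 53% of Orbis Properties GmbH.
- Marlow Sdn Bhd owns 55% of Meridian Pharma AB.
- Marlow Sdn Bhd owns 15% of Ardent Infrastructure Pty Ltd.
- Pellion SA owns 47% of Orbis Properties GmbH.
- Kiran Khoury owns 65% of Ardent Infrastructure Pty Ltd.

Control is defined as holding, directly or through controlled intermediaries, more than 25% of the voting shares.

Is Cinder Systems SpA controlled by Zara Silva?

Yes

Zara holds 87% of Pellion, so Zara controls Pellion.
Pellion and Zara together hold 40% + 10% = 50% of Cinder, so Zara controls Cinder.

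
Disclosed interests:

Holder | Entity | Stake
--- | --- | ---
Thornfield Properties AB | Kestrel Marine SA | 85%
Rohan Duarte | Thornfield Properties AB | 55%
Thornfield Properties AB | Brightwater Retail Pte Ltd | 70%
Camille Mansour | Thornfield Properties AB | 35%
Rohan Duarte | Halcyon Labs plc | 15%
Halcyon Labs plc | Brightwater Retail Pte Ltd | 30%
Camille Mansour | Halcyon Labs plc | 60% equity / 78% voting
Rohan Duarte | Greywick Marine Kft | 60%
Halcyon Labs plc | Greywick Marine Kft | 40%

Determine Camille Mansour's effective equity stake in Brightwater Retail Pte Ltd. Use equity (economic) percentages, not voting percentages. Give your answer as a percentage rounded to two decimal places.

42.50%

Camille reaches Brightwater along 2 paths.
Via Halcyon: 60% × 30% = 18%.
Via Thornfield: 35% × 70% = 24.5%.
Total: 18% + 24.5% = 42.5%.
Rounded: 42.50%.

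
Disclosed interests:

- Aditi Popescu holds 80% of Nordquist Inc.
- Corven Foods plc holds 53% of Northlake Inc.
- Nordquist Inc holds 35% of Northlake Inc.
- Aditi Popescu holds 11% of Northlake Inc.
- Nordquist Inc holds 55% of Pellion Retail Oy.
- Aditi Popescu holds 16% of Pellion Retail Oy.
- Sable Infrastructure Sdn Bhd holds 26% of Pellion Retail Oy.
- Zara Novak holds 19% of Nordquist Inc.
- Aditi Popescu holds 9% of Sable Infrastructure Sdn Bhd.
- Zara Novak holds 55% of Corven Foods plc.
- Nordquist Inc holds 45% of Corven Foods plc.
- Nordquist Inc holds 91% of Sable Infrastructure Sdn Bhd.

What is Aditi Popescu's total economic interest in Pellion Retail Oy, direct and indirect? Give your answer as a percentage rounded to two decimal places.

Aditi reaches Pellion along 4 paths.
Direct stake: 16% = 16%.
Via Nordquist: 80% × 55% = 44%.
Via Sable: 9% × 26% = 2.34%.
Via Nordquist → Sable: 80% × 91% × 26% = 18.928%.
Total: 16% + 44% + 2.34% + 18.928% = 81.268%.
Rounded: 81.27%.

81.27%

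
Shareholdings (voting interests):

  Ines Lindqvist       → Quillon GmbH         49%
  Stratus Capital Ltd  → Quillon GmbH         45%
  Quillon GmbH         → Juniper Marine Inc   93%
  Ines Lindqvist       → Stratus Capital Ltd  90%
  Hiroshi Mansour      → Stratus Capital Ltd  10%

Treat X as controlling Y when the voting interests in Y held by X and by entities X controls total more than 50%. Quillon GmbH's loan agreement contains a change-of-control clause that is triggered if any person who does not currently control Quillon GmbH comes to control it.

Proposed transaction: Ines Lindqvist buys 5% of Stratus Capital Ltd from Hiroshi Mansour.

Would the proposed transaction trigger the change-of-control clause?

The purchase adds only to Ines's holdings (Hiroshi's stake shrinks), so Ines is the only person who could newly come to control Quillon.
Ines holds 90% of Stratus, so Ines controls Stratus.
Stratus and Ines together hold 45% + 49% = 94% of Quillon, so Ines controls Quillon.
So Ines already controls Quillon before the transaction.
After the purchase, Ines's direct stake in Stratus rises to 90% + 5% = 95%, and Hiroshi's stake falls to 5%.
Ines controlled Quillon already, so this is not a new person acquiring control; every other person's position is unchanged or reduced.
No new person acquires control, so the clause is not triggered.

No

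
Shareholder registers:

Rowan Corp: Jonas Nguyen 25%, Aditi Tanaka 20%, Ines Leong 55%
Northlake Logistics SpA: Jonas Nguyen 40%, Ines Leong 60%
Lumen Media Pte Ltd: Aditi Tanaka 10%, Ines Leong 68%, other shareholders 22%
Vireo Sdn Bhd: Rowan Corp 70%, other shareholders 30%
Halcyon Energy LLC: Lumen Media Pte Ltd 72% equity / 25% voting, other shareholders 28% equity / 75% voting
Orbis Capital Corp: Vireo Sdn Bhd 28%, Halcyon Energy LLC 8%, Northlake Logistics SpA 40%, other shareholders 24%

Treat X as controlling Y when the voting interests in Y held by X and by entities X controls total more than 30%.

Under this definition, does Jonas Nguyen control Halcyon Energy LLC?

Jonas holds 40% of Northlake, so Jonas controls Northlake.
Northlake holds 40% of Orbis, so Jonas controls Orbis.
Neither Jonas nor any entity Jonas controls holds any voting interest in Halcyon.
So Jonas does not control Halcyon.

No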